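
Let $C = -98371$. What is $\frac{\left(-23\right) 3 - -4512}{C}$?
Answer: $- \frac{4443}{98371} \approx -0.045166$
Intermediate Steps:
$\frac{\left(-23\right) 3 - -4512}{C} = \frac{\left(-23\right) 3 - -4512}{-98371} = \left(-69 + 4512\right) \left(- \frac{1}{98371}\right) = 4443 \left(- \frac{1}{98371}\right) = - \frac{4443}{98371}$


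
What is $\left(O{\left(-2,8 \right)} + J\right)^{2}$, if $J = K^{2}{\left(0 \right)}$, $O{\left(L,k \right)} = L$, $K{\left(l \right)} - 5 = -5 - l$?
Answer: $4$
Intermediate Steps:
$K{\left(l \right)} = - l$ ($K{\left(l \right)} = 5 - \left(5 + l\right) = - l$)
$J = 0$ ($J = \left(\left(-1\right) 0\right)^{2} = 0^{2} = 0$)
$\left(O{\left(-2,8 \right)} + J\right)^{2} = \left(-2 + 0\right)^{2} = \left(-2\right)^{2} = 4$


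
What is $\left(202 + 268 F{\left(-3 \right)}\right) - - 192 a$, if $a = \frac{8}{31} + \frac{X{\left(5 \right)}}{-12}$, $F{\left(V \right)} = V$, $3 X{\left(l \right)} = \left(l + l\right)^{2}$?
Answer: $- \frac{100978}{93} \approx -1085.8$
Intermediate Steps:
$X{\left(l \right)} = \frac{4 l^{2}}{3}$ ($X{\left(l \right)} = \frac{\left(l + l\right)^{2}}{3} = \frac{\left(2 l\right)^{2}}{3} = \frac{4 l^{2}}{3}$)
$a = - \frac{703}{279}$ ($a = \frac{8}{31} + \frac{\frac{4}{3} \cdot 5^{2}}{-12} = 8 \cdot \frac{1}{31} + \frac{4}{3} \cdot 25 \left(- \frac{1}{12}\right) = \frac{8}{31} + \frac{100}{3} \left(- \frac{1}{12}\right) = \frac{8}{31} - \frac{25}{9} = - \frac{703}{279} \approx -2.5197$)
$\left(202 + 268 F{\left(-3 \right)}\right) - - 192 a = \left(202 + 268 \left(-3\right)\right) - \left(-192\right) \left(- \frac{703}{279}\right) = \left(202 - 804\right) - \frac{44992}{93} = -602 - \frac{44992}{93} = - \frac{100978}{93}$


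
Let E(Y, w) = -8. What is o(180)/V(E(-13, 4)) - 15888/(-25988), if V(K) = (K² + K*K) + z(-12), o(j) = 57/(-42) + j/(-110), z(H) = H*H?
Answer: 163384019/272146336 ≈ 0.60035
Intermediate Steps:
z(H) = H²
o(j) = -19/14 - j/110 (o(j) = 57*(-1/42) + j*(-1/110) = -19/14 - j/110)
V(K) = 144 + 2*K² (V(K) = (K² + K*K) + (-12)² = (K² + K²) + 144 = 2*K² + 144 = 144 + 2*K²)
o(180)/V(E(-13, 4)) - 15888/(-25988) = (-19/14 - 1/110*180)/(144 + 2*(-8)²) - 15888/(-25988) = (-19/14 - 18/11)/(144 + 2*64) - 15888*(-1/25988) = -461/(154*(144 + 128)) + 3972/6497 = -461/154/272 + 3972/6497 = -461/154*1/272 + 3972/6497 = -461/41888 + 3972/6497 = 163384019/272146336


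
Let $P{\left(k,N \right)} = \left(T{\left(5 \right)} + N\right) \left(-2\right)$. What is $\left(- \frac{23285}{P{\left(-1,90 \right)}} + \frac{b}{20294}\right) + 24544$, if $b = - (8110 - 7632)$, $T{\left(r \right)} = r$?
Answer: $\frac{9511068281}{385586} \approx 24667.0$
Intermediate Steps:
$b = -478$ ($b = \left(-1\right) 478 = -478$)
$P{\left(k,N \right)} = -10 - 2 N$ ($P{\left(k,N \right)} = \left(5 + N\right) \left(-2\right) = -10 - 2 N$)
$\left(- \frac{23285}{P{\left(-1,90 \right)}} + \frac{b}{20294}\right) + 24544 = \left(- \frac{23285}{-10 - 180} - \frac{478}{20294}\right) + 24544 = \left(- \frac{23285}{-10 - 180} - \frac{239}{10147}\right) + 24544 = \left(- \frac{23285}{-190} - \frac{239}{10147}\right) + 24544 = \left(\left(-23285\right) \left(- \frac{1}{190}\right) - \frac{239}{10147}\right) + 24544 = \left(\frac{4657}{38} - \frac{239}{10147}\right) + 24544 = \frac{47245497}{385586} + 24544 = \frac{9511068281}{385586}$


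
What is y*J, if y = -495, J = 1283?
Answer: -635085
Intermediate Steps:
y*J = -495*1283 = -635085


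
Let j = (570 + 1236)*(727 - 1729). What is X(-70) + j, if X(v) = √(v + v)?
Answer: -1809612 + 2*I*√35 ≈ -1.8096e+6 + 11.832*I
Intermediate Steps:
X(v) = √2*√v (X(v) = √(2*v) = √2*√v)
j = -1809612 (j = 1806*(-1002) = -1809612)
X(-70) + j = √2*√(-70) - 1809612 = √2*(I*√70) - 1809612 = 2*I*√35 - 1809612 = -1809612 + 2*I*√35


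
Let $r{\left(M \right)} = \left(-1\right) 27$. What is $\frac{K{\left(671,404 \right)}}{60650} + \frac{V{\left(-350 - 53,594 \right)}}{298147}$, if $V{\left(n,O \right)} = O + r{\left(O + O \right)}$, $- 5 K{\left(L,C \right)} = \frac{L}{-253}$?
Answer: $\frac{3972870217}{2079500788250} \approx 0.0019105$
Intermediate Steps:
$r{\left(M \right)} = -27$
$K{\left(L,C \right)} = \frac{L}{1265}$ ($K{\left(L,C \right)} = - \frac{L \frac{1}{-253}}{5} = - \frac{L \left(- \frac{1}{253}\right)}{5} = - \frac{\left(- \frac{1}{253}\right) L}{5} = \frac{L}{1265}$)
$V{\left(n,O \right)} = -27 + O$ ($V{\left(n,O \right)} = O - 27 = -27 + O$)
$\frac{K{\left(671,404 \right)}}{60650} + \frac{V{\left(-350 - 53,594 \right)}}{298147} = \frac{\frac{1}{1265} \cdot 671}{60650} + \frac{-27 + 594}{298147} = \frac{61}{115} \cdot \frac{1}{60650} + 567 \cdot \frac{1}{298147} = \frac{61}{6974750} + \frac{567}{298147} = \frac{3972870217}{2079500788250}$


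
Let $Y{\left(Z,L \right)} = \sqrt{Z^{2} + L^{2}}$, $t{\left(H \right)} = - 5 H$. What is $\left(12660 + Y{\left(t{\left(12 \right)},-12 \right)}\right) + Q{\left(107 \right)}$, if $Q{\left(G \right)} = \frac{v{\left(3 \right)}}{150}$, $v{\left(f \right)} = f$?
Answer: $\frac{633001}{50} + 12 \sqrt{26} \approx 12721.0$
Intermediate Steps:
$Y{\left(Z,L \right)} = \sqrt{L^{2} + Z^{2}}$
$Q{\left(G \right)} = \frac{1}{50}$ ($Q{\left(G \right)} = \frac{3}{150} = 3 \cdot \frac{1}{150} = \frac{1}{50}$)
$\left(12660 + Y{\left(t{\left(12 \right)},-12 \right)}\right) + Q{\left(107 \right)} = \left(12660 + \sqrt{\left(-12\right)^{2} + \left(\left(-5\right) 12\right)^{2}}\right) + \frac{1}{50} = \left(12660 + \sqrt{144 + \left(-60\right)^{2}}\right) + \frac{1}{50} = \left(12660 + \sqrt{144 + 3600}\right) + \frac{1}{50} = \left(12660 + \sqrt{3744}\right) + \frac{1}{50} = \left(12660 + 12 \sqrt{26}\right) + \frac{1}{50} = \frac{633001}{50} + 12 \sqrt{26}$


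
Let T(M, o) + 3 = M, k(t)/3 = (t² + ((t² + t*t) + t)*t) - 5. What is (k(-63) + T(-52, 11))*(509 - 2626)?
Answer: 3125830946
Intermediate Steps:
k(t) = -15 + 3*t² + 3*t*(t + 2*t²) (k(t) = 3*((t² + ((t² + t*t) + t)*t) - 5) = 3*((t² + ((t² + t²) + t)*t) - 5) = 3*((t² + (2*t² + t)*t) - 5) = 3*((t² + (t + 2*t²)*t) - 5) = 3*((t² + t*(t + 2*t²)) - 5) = 3*(-5 + t² + t*(t + 2*t²)) = -15 + 3*t² + 3*t*(t + 2*t²))
T(M, o) = -3 + M
(k(-63) + T(-52, 11))*(509 - 2626) = ((-15 + 6*(-63)² + 6*(-63)³) + (-3 - 52))*(509 - 2626) = ((-15 + 6*3969 + 6*(-250047)) - 55)*(-2117) = ((-15 + 23814 - 1500282) - 55)*(-2117) = (-1476483 - 55)*(-2117) = -1476538*(-2117) = 3125830946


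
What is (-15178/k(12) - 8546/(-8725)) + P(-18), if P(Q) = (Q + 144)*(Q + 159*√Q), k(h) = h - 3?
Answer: -310445836/78525 + 60102*I*√2 ≈ -3953.5 + 84997.0*I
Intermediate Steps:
k(h) = -3 + h
P(Q) = (144 + Q)*(Q + 159*√Q)
(-15178/k(12) - 8546/(-8725)) + P(-18) = (-15178/(-3 + 12) - 8546/(-8725)) + ((-18)² + 144*(-18) + 159*(-18)^(3/2) + 22896*√(-18)) = (-15178/9 - 8546*(-1/8725)) + (324 - 2592 + 159*(-54*I*√2) + 22896*(3*I*√2)) = (-15178*⅑ + 8546/8725) + (324 - 2592 - 8586*I*√2 + 68688*I*√2) = (-15178/9 + 8546/8725) + (-2268 + 60102*I*√2) = -132351136/78525 + (-2268 + 60102*I*√2) = -310445836/78525 + 60102*I*√2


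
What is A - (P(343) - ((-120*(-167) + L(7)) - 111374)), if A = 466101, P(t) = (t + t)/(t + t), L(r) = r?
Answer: 374773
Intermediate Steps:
P(t) = 1 (P(t) = (2*t)/((2*t)) = (2*t)*(1/(2*t)) = 1)
A - (P(343) - ((-120*(-167) + L(7)) - 111374)) = 466101 - (1 - ((-120*(-167) + 7) - 111374)) = 466101 - (1 - ((20040 + 7) - 111374)) = 466101 - (1 - (20047 - 111374)) = 466101 - (1 - 1*(-91327)) = 466101 - (1 + 91327) = 466101 - 1*91328 = 466101 - 91328 = 374773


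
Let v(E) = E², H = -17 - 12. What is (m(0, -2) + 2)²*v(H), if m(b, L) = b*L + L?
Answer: 0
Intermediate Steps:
m(b, L) = L + L*b (m(b, L) = L*b + L = L + L*b)
H = -29
(m(0, -2) + 2)²*v(H) = (-2*(1 + 0) + 2)²*(-29)² = (-2*1 + 2)²*841 = (-2 + 2)²*841 = 0²*841 = 0*841 = 0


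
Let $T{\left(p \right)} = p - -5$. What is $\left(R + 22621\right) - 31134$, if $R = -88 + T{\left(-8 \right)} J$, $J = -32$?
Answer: $-8505$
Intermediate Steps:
$T{\left(p \right)} = 5 + p$ ($T{\left(p \right)} = p + 5 = 5 + p$)
$R = 8$ ($R = -88 + \left(5 - 8\right) \left(-32\right) = -88 - -96 = -88 + 96 = 8$)
$\left(R + 22621\right) - 31134 = \left(8 + 22621\right) - 31134 = 22629 - 31134 = -8505$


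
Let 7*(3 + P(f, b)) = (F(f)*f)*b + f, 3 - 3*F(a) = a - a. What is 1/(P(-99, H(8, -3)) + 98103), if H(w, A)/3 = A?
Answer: 7/687492 ≈ 1.0182e-5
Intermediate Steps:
F(a) = 1 (F(a) = 1 - (a - a)/3 = 1 - ⅓*0 = 1 + 0 = 1)
H(w, A) = 3*A
P(f, b) = -3 + f/7 + b*f/7 (P(f, b) = -3 + ((1*f)*b + f)/7 = -3 + (f*b + f)/7 = -3 + (b*f + f)/7 = -3 + (f + b*f)/7 = -3 + (f/7 + b*f/7) = -3 + f/7 + b*f/7)
1/(P(-99, H(8, -3)) + 98103) = 1/((-3 + (⅐)*(-99) + (⅐)*(3*(-3))*(-99)) + 98103) = 1/((-3 - 99/7 + (⅐)*(-9)*(-99)) + 98103) = 1/((-3 - 99/7 + 891/7) + 98103) = 1/(771/7 + 98103) = 1/(687492/7) = 7/687492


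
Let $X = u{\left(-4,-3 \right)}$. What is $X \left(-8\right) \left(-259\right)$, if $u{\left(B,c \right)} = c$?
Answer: $-6216$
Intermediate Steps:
$X = -3$
$X \left(-8\right) \left(-259\right) = \left(-3\right) \left(-8\right) \left(-259\right) = 24 \left(-259\right) = -6216$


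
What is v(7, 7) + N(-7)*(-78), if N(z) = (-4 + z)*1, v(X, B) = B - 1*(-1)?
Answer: 866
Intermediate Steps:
v(X, B) = 1 + B (v(X, B) = B + 1 = 1 + B)
N(z) = -4 + z
v(7, 7) + N(-7)*(-78) = (1 + 7) + (-4 - 7)*(-78) = 8 - 11*(-78) = 8 + 858 = 866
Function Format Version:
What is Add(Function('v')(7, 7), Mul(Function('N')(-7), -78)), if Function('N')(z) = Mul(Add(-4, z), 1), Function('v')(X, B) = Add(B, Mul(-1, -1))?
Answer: 866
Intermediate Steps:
Function('v')(X, B) = Add(1, B) (Function('v')(X, B) = Add(B, 1) = Add(1, B))
Function('N')(z) = Add(-4, z)
Add(Function('v')(7, 7), Mul(Function('N')(-7), -78)) = Add(Add(1, 7), Mul(Add(-4, -7), -78)) = Add(8, Mul(-11, -78)) = Add(8, 858) = 866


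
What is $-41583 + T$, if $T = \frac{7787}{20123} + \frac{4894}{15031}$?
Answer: $- \frac{12577345122620}{302468813} \approx -41582.0$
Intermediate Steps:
$T = \frac{215528359}{302468813}$ ($T = 7787 \cdot \frac{1}{20123} + 4894 \cdot \frac{1}{15031} = \frac{7787}{20123} + \frac{4894}{15031} = \frac{215528359}{302468813} \approx 0.71256$)
$-41583 + T = -41583 + \frac{215528359}{302468813} = - \frac{12577345122620}{302468813}$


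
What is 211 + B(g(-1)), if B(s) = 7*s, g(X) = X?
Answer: 204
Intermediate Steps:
211 + B(g(-1)) = 211 + 7*(-1) = 211 - 7 = 204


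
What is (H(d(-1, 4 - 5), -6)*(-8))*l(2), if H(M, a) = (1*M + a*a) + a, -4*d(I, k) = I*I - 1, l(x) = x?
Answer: -480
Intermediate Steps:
d(I, k) = 1/4 - I**2/4 (d(I, k) = -(I*I - 1)/4 = -(I**2 - 1)/4 = -(-1 + I**2)/4 = 1/4 - I**2/4)
H(M, a) = M + a + a**2 (H(M, a) = (M + a**2) + a = M + a + a**2)
(H(d(-1, 4 - 5), -6)*(-8))*l(2) = (((1/4 - 1/4*(-1)**2) - 6 + (-6)**2)*(-8))*2 = (((1/4 - 1/4*1) - 6 + 36)*(-8))*2 = (((1/4 - 1/4) - 6 + 36)*(-8))*2 = ((0 - 6 + 36)*(-8))*2 = (30*(-8))*2 = -240*2 = -480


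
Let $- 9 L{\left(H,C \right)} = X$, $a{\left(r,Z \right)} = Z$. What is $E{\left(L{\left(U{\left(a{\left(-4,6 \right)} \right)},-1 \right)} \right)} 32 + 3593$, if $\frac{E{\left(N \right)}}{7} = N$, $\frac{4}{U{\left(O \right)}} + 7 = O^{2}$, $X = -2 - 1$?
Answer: $\frac{11003}{3} \approx 3667.7$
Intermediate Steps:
$X = -3$
$U{\left(O \right)} = \frac{4}{-7 + O^{2}}$
$L{\left(H,C \right)} = \frac{1}{3}$ ($L{\left(H,C \right)} = \left(- \frac{1}{9}\right) \left(-3\right) = \frac{1}{3}$)
$E{\left(N \right)} = 7 N$
$E{\left(L{\left(U{\left(a{\left(-4,6 \right)} \right)},-1 \right)} \right)} 32 + 3593 = 7 \cdot \frac{1}{3} \cdot 32 + 3593 = \frac{7}{3} \cdot 32 + 3593 = \frac{224}{3} + 3593 = \frac{11003}{3}$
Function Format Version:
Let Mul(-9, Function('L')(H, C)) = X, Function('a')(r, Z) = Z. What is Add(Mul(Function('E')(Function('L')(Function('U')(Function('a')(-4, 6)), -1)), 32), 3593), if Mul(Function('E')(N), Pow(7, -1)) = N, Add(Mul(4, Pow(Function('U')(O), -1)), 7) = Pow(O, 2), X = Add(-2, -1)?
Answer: Rational(11003, 3) ≈ 3667.7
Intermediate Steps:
X = -3
Function('U')(O) = Mul(4, Pow(Add(-7, Pow(O, 2)), -1))
Function('L')(H, C) = Rational(1, 3) (Function('L')(H, C) = Mul(Rational(-1, 9), -3) = Rational(1, 3))
Function('E')(N) = Mul(7, N)
Add(Mul(Function('E')(Function('L')(Function('U')(Function('a')(-4, 6)), -1)), 32), 3593) = Add(Mul(Mul(7, Rational(1, 3)), 32), 3593) = Add(Mul(Rational(7, 3), 32), 3593) = Add(Rational(224, 3), 3593) = Rational(11003, 3)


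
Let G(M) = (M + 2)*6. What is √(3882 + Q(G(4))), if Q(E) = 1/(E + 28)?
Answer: √248449/8 ≈ 62.306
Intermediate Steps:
G(M) = 12 + 6*M (G(M) = (2 + M)*6 = 12 + 6*M)
Q(E) = 1/(28 + E)
√(3882 + Q(G(4))) = √(3882 + 1/(28 + (12 + 6*4))) = √(3882 + 1/(28 + (12 + 24))) = √(3882 + 1/(28 + 36)) = √(3882 + 1/64) = √(248449/64) = √248449/8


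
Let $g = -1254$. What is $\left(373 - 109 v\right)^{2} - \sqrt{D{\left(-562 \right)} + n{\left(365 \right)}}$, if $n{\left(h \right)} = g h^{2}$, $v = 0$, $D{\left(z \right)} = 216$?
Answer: $139129 - i \sqrt{167063934} \approx 1.3913 \cdot 10^{5} - 12925.0 i$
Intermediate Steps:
$n{\left(h \right)} = - 1254 h^{2}$
$\left(373 - 109 v\right)^{2} - \sqrt{D{\left(-562 \right)} + n{\left(365 \right)}} = \left(373 - 0\right)^{2} - \sqrt{216 - 1254 \cdot 365^{2}} = \left(373 + 0\right)^{2} - \sqrt{216 - 167064150} = 373^{2} - \sqrt{216 - 167064150} = 139129 - \sqrt{-167063934} = 139129 - i \sqrt{167063934}$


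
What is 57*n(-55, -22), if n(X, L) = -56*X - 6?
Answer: 175218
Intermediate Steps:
n(X, L) = -6 - 56*X
57*n(-55, -22) = 57*(-6 - 56*(-55)) = 57*(-6 + 3080) = 57*3074 = 175218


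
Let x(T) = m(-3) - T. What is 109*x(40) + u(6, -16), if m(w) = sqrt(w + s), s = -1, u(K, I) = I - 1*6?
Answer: -4382 + 218*I ≈ -4382.0 + 218.0*I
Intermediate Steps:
u(K, I) = -6 + I (u(K, I) = I - 6 = -6 + I)
m(w) = sqrt(-1 + w) (m(w) = sqrt(w - 1) = sqrt(-1 + w))
x(T) = -T + 2*I (x(T) = sqrt(-1 - 3) - T = sqrt(-4) - T = 2*I - T = -T + 2*I)
109*x(40) + u(6, -16) = 109*(-1*40 + 2*I) + (-6 - 16) = 109*(-40 + 2*I) - 22 = (-4360 + 218*I) - 22 = -4382 + 218*I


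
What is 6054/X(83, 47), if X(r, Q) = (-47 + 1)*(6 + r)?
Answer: -3027/2047 ≈ -1.4787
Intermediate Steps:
X(r, Q) = -276 - 46*r (X(r, Q) = -46*(6 + r) = -276 - 46*r)
6054/X(83, 47) = 6054/(-276 - 46*83) = 6054/(-276 - 3818) = 6054/(-4094) = 6054*(-1/4094) = -3027/2047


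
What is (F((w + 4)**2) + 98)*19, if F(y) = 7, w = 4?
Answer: 1995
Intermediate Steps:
(F((w + 4)**2) + 98)*19 = (7 + 98)*19 = 105*19 = 1995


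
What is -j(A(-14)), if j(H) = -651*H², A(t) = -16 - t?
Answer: 2604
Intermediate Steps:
-j(A(-14)) = -(-651)*(-16 - 1*(-14))² = -(-651)*(-16 + 14)² = -(-651)*(-2)² = -(-651)*4 = -1*(-2604) = 2604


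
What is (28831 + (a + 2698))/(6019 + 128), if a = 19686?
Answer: 51215/6147 ≈ 8.3317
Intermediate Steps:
(28831 + (a + 2698))/(6019 + 128) = (28831 + (19686 + 2698))/(6019 + 128) = (28831 + 22384)/6147 = 51215*(1/6147) = 51215/6147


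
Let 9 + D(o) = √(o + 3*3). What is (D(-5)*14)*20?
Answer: -1960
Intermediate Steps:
D(o) = -9 + √(9 + o) (D(o) = -9 + √(o + 3*3) = -9 + √(o + 9) = -9 + √(9 + o))
(D(-5)*14)*20 = ((-9 + √(9 - 5))*14)*20 = ((-9 + √4)*14)*20 = ((-9 + 2)*14)*20 = -7*14*20 = -98*20 = -1960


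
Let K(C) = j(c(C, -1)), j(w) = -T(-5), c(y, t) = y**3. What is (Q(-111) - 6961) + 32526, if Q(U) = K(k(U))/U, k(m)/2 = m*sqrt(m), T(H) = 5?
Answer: 2837720/111 ≈ 25565.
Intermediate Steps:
k(m) = 2*m**(3/2) (k(m) = 2*(m*sqrt(m)) = 2*m**(3/2))
j(w) = -5 (j(w) = -1*5 = -5)
K(C) = -5
Q(U) = -5/U
(Q(-111) - 6961) + 32526 = (-5/(-111) - 6961) + 32526 = (-5*(-1/111) - 6961) + 32526 = (5/111 - 6961) + 32526 = -772666/111 + 32526 = 2837720/111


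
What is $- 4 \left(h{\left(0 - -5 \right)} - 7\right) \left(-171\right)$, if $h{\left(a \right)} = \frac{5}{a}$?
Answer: $-4104$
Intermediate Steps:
$- 4 \left(h{\left(0 - -5 \right)} - 7\right) \left(-171\right) = - 4 \left(\frac{5}{0 - -5} - 7\right) \left(-171\right) = - 4 \left(\frac{5}{0 + 5} - 7\right) \left(-171\right) = - 4 \left(\frac{5}{5} - 7\right) \left(-171\right) = - 4 \left(5 \cdot \frac{1}{5} - 7\right) \left(-171\right) = - 4 \left(1 - 7\right) \left(-171\right) = \left(-4\right) \left(-6\right) \left(-171\right) = 24 \left(-171\right) = -4104$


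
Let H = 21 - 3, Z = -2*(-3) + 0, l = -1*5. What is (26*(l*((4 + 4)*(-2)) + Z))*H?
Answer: 40248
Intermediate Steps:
l = -5
Z = 6 (Z = 6 + 0 = 6)
H = 18
(26*(l*((4 + 4)*(-2)) + Z))*H = (26*(-5*(4 + 4)*(-2) + 6))*18 = (26*(-40*(-2) + 6))*18 = (26*(-5*(-16) + 6))*18 = (26*(80 + 6))*18 = (26*86)*18 = 2236*18 = 40248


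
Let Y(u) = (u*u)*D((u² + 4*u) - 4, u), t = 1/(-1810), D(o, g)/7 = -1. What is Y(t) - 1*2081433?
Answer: -6818982651307/3276100 ≈ -2.0814e+6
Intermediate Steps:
D(o, g) = -7 (D(o, g) = 7*(-1) = -7)
t = -1/1810 ≈ -0.00055249
Y(u) = -7*u² (Y(u) = (u*u)*(-7) = u²*(-7) = -7*u²)
Y(t) - 1*2081433 = -7*(-1/1810)² - 1*2081433 = -7*1/3276100 - 2081433 = -7/3276100 - 2081433 = -6818982651307/3276100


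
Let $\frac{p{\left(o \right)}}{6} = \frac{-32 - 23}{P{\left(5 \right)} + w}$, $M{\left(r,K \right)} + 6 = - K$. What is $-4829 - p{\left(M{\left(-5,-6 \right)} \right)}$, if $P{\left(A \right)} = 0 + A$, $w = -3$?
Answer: $-4664$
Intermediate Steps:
$M{\left(r,K \right)} = -6 - K$
$P{\left(A \right)} = A$
$p{\left(o \right)} = -165$ ($p{\left(o \right)} = 6 \frac{-32 - 23}{5 - 3} = 6 \left(- \frac{55}{2}\right) = -165$)
$-4829 - p{\left(M{\left(-5,-6 \right)} \right)} = -4829 - -165 = -4829 + 165 = -4664$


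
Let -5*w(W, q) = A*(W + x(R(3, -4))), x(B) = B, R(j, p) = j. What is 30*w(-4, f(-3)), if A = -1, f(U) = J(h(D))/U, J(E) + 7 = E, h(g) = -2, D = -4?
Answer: -6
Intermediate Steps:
J(E) = -7 + E
f(U) = -9/U (f(U) = (-7 - 2)/U = -9/U)
w(W, q) = ⅗ + W/5 (w(W, q) = -(-1)*(W + 3)/5 = -(-1)*(3 + W)/5 = -(-3 - W)/5 = ⅗ + W/5)
30*w(-4, f(-3)) = 30*(⅗ + (⅕)*(-4)) = 30*(⅗ - ⅘) = 30*(-⅕) = -6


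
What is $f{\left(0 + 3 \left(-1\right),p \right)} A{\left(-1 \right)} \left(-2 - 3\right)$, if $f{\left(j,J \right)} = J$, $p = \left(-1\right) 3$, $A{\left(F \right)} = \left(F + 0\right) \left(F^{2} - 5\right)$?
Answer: $60$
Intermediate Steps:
$A{\left(F \right)} = F \left(-5 + F^{2}\right)$
$p = -3$
$f{\left(0 + 3 \left(-1\right),p \right)} A{\left(-1 \right)} \left(-2 - 3\right) = - 3 - (-5 + \left(-1\right)^{2}) \left(-2 - 3\right) = - 3 - (-5 + 1) \left(-5\right) = - 3 \left(-1\right) \left(-4\right) \left(-5\right) = - 3 \cdot 4 \left(-5\right) = \left(-3\right) \left(-20\right) = 60$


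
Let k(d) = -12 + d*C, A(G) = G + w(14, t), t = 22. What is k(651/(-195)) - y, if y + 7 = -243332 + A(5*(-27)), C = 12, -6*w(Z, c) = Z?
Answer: 47467733/195 ≈ 2.4342e+5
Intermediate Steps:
w(Z, c) = -Z/6
A(G) = -7/3 + G (A(G) = G - 1/6*14 = G - 7/3 = -7/3 + G)
y = -730429/3 (y = -7 + (-243332 + (-7/3 + 5*(-27))) = -7 + (-243332 + (-7/3 - 135)) = -7 + (-243332 - 412/3) = -7 - 730408/3 = -730429/3 ≈ -2.4348e+5)
k(d) = -12 + 12*d (k(d) = -12 + d*12 = -12 + 12*d)
k(651/(-195)) - y = (-12 + 12*(651/(-195))) - 1*(-730429/3) = (-12 + 12*(651*(-1/195))) + 730429/3 = (-12 + 12*(-217/65)) + 730429/3 = (-12 - 2604/65) + 730429/3 = -3384/65 + 730429/3 = 47467733/195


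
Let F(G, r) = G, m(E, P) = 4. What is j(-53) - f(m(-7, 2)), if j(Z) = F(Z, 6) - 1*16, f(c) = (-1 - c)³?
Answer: 56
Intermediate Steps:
j(Z) = -16 + Z (j(Z) = Z - 1*16 = Z - 16 = -16 + Z)
j(-53) - f(m(-7, 2)) = (-16 - 53) - (-1)*(1 + 4)³ = -69 - (-1)*5³ = -69 - (-1)*125 = -69 - 1*(-125) = -69 + 125 = 56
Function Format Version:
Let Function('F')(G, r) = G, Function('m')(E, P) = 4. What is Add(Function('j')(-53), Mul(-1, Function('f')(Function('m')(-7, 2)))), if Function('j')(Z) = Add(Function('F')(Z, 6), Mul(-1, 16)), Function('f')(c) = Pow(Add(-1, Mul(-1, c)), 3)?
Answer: 56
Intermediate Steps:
Function('j')(Z) = Add(-16, Z) (Function('j')(Z) = Add(Z, Mul(-1, 16)) = Add(Z, -16) = Add(-16, Z))
Add(Function('j')(-53), Mul(-1, Function('f')(Function('m')(-7, 2)))) = Add(Add(-16, -53), Mul(-1, Mul(-1, Pow(Add(1, 4), 3)))) = Add(-69, Mul(-1, Mul(-1, Pow(5, 3)))) = Add(-69, Mul(-1, Mul(-1, 125))) = Add(-69, Mul(-1, -125)) = Add(-69, 125) = 56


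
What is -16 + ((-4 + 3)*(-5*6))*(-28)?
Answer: -856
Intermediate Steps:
-16 + ((-4 + 3)*(-5*6))*(-28) = -16 - 1*(-30)*(-28) = -16 + 30*(-28) = -16 - 840 = -856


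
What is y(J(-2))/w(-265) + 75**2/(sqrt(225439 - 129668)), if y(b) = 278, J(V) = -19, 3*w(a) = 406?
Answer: 417/203 + 5625*sqrt(95771)/95771 ≈ 20.230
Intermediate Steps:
w(a) = 406/3 (w(a) = (1/3)*406 = 406/3)
y(J(-2))/w(-265) + 75**2/(sqrt(225439 - 129668)) = 278/(406/3) + 75**2/(sqrt(225439 - 129668)) = 278*(3/406) + 5625/(sqrt(95771)) = 417/203 + 5625*(sqrt(95771)/95771) = 417/203 + 5625*sqrt(95771)/95771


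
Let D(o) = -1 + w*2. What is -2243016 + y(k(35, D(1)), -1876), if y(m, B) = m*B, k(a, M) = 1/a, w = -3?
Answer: -11215348/5 ≈ -2.2431e+6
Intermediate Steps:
D(o) = -7 (D(o) = -1 - 3*2 = -1 - 6 = -7)
y(m, B) = B*m
-2243016 + y(k(35, D(1)), -1876) = -2243016 - 1876/35 = -2243016 - 1876*1/35 = -2243016 - 268/5 = -11215348/5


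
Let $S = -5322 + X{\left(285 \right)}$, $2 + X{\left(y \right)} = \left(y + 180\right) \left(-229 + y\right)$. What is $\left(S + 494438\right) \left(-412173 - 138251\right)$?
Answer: $-283553125296$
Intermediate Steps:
$X{\left(y \right)} = -2 + \left(-229 + y\right) \left(180 + y\right)$ ($X{\left(y \right)} = -2 + \left(y + 180\right) \left(-229 + y\right) = -2 + \left(180 + y\right) \left(-229 + y\right) = -2 + \left(-229 + y\right) \left(180 + y\right)$)
$S = 20716$ ($S = -5322 - \left(55187 - 81225\right) = -5322 - -26038 = -5322 + 26038 = 20716$)
$\left(S + 494438\right) \left(-412173 - 138251\right) = \left(20716 + 494438\right) \left(-412173 - 138251\right) = 515154 \left(-550424\right) = -283553125296$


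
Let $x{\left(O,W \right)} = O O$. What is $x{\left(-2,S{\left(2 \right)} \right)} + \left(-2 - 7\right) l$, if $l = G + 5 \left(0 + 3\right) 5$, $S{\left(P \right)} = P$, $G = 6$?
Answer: $-725$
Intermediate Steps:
$l = 81$ ($l = 6 + 5 \left(0 + 3\right) 5 = 6 + 5 \cdot 3 \cdot 5 = 6 + 5 \cdot 15 = 6 + 75 = 81$)
$x{\left(O,W \right)} = O^{2}$
$x{\left(-2,S{\left(2 \right)} \right)} + \left(-2 - 7\right) l = \left(-2\right)^{2} + \left(-2 - 7\right) 81 = 4 - 729 = -725$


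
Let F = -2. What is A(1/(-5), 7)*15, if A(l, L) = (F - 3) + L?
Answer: 30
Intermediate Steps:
A(l, L) = -5 + L (A(l, L) = (-2 - 3) + L = -5 + L)
A(1/(-5), 7)*15 = (-5 + 7)*15 = 2*15 = 30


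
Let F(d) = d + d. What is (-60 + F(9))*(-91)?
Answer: 3822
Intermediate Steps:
F(d) = 2*d
(-60 + F(9))*(-91) = (-60 + 2*9)*(-91) = (-60 + 18)*(-91) = -42*(-91) = 3822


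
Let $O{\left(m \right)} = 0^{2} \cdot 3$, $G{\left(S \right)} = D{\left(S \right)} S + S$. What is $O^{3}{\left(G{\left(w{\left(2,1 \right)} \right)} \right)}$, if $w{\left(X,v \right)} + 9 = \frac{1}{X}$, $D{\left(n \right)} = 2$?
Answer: $0$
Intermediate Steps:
$w{\left(X,v \right)} = -9 + \frac{1}{X}$
$G{\left(S \right)} = 3 S$ ($G{\left(S \right)} = 2 S + S = 3 S$)
$O{\left(m \right)} = 0$ ($O{\left(m \right)} = 0 \cdot 3 = 0$)
$O^{3}{\left(G{\left(w{\left(2,1 \right)} \right)} \right)} = 0^{3} = 0$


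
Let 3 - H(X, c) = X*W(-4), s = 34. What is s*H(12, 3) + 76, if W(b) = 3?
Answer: -1046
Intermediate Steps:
H(X, c) = 3 - 3*X (H(X, c) = 3 - X*3 = 3 - 3*X)
s*H(12, 3) + 76 = 34*(3 - 3*12) + 76 = 34*(3 - 36) + 76 = 34*(-33) + 76 = -1122 + 76 = -1046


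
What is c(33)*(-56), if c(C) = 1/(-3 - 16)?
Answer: 56/19 ≈ 2.9474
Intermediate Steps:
c(C) = -1/19 (c(C) = 1/(-19) = -1/19)
c(33)*(-56) = -1/19*(-56) = 56/19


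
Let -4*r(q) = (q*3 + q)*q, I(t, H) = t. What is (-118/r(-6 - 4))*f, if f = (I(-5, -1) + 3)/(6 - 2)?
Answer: -59/100 ≈ -0.59000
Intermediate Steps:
r(q) = -q² (r(q) = -(q*3 + q)*q/4 = -(3*q + q)*q/4 = -4*q*q/4 = -q²)
f = -½ (f = (-5 + 3)/(6 - 2) = -2/4 = -2*¼ = -½ ≈ -0.50000)
(-118/r(-6 - 4))*f = -118*(-1/(-6 - 4)²)*(-½) = -118/((-1*(-10)²))*(-½) = -118/((-1*100))*(-½) = -118/(-100)*(-½) = -118*(-1/100)*(-½) = (59/50)*(-½) = -59/100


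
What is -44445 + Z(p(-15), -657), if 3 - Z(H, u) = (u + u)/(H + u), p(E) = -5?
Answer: -14710959/331 ≈ -44444.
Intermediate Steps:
Z(H, u) = 3 - 2*u/(H + u) (Z(H, u) = 3 - (u + u)/(H + u) = 3 - 2*u/(H + u))
-44445 + Z(p(-15), -657) = -44445 + (-657 + 3*(-5))/(-5 - 657) = -44445 + (-657 - 15)/(-662) = -44445 - 1/662*(-672) = -44445 + 336/331 = -14710959/331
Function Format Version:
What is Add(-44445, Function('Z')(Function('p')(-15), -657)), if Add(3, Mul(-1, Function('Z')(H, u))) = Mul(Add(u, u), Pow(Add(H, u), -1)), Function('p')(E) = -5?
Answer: Rational(-14710959, 331) ≈ -44444.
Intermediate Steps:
Function('Z')(H, u) = Add(3, Mul(-2, u, Pow(Add(H, u), -1))) (Function('Z')(H, u) = Add(3, Mul(-1, Mul(Add(u, u), Pow(Add(H, u), -1)))) = Add(3, Mul(-1, Mul(Mul(2, u), Pow(Add(H, u), -1)))) = Add(3, Mul(-1, Mul(2, u, Pow(Add(H, u), -1)))) = Add(3, Mul(-2, u, Pow(Add(H, u), -1))))
Add(-44445, Function('Z')(Function('p')(-15), -657)) = Add(-44445, Mul(Pow(Add(-5, -657), -1), Add(-657, Mul(3, -5)))) = Add(-44445, Mul(Pow(-662, -1), Add(-657, -15))) = Add(-44445, Mul(Rational(-1, 662), -672)) = Add(-44445, Rational(336, 331)) = Rational(-14710959, 331)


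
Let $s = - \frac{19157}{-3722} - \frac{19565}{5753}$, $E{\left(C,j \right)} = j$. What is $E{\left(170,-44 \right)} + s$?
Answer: $- \frac{904768013}{21412666} \approx -42.254$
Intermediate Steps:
$s = \frac{37389291}{21412666}$ ($s = \left(-19157\right) \left(- \frac{1}{3722}\right) - \frac{19565}{5753} = \frac{19157}{3722} - \frac{19565}{5753} = \frac{37389291}{21412666} \approx 1.7461$)
$E{\left(170,-44 \right)} + s = -44 + \frac{37389291}{21412666} = - \frac{904768013}{21412666}$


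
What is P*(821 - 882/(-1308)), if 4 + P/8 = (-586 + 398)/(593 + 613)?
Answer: -1795549000/65727 ≈ -27318.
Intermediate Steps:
P = -20048/603 (P = -32 + 8*((-586 + 398)/(593 + 613)) = -32 + 8*(-188/1206) = -32 + 8*(-188*1/1206) = -32 + 8*(-94/603) = -32 - 752/603 = -20048/603 ≈ -33.247)
P*(821 - 882/(-1308)) = -20048*(821 - 882/(-1308))/603 = -20048*(821 - 882*(-1/1308))/603 = -20048*(821 + 147/218)/603 = -20048/603*179125/218 = -1795549000/65727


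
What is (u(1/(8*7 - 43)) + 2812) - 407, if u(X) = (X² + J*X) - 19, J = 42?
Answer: 403781/169 ≈ 2389.2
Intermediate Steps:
u(X) = -19 + X² + 42*X (u(X) = (X² + 42*X) - 19 = -19 + X² + 42*X)
(u(1/(8*7 - 43)) + 2812) - 407 = ((-19 + (1/(8*7 - 43))² + 42/(8*7 - 43)) + 2812) - 407 = ((-19 + (1/(56 - 43))² + 42/(56 - 43)) + 2812) - 407 = ((-19 + (1/13)² + 42/13) + 2812) - 407 = ((-19 + (1/13)² + 42*(1/13)) + 2812) - 407 = ((-19 + 1/169 + 42/13) + 2812) - 407 = (-2664/169 + 2812) - 407 = 472564/169 - 407 = 403781/169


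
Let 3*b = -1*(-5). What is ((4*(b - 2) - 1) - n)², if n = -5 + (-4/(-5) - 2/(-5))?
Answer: 484/225 ≈ 2.1511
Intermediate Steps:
b = 5/3 (b = (-1*(-5))/3 = (⅓)*5 = 5/3 ≈ 1.6667)
n = -19/5 (n = -5 + (-4*(-⅕) - 2*(-⅕)) = -5 + (⅘ + ⅖) = -5 + 6/5 = -19/5 ≈ -3.8000)
((4*(b - 2) - 1) - n)² = ((4*(5/3 - 2) - 1) - 1*(-19/5))² = ((4*(-⅓) - 1) + 19/5)² = ((-4/3 - 1) + 19/5)² = (-7/3 + 19/5)² = (22/15)² = 484/225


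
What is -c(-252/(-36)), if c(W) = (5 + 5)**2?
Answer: -100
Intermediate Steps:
c(W) = 100 (c(W) = 10**2 = 100)
-c(-252/(-36)) = -1*100 = -100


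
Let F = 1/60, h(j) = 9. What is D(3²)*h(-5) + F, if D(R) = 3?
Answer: 1621/60 ≈ 27.017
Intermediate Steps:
F = 1/60 ≈ 0.016667
D(3²)*h(-5) + F = 3*9 + 1/60 = 27 + 1/60 = 1621/60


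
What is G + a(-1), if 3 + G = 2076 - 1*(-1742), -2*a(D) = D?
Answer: 7631/2 ≈ 3815.5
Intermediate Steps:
a(D) = -D/2
G = 3815 (G = -3 + (2076 - 1*(-1742)) = -3 + (2076 + 1742) = -3 + 3818 = 3815)
G + a(-1) = 3815 - ½*(-1) = 3815 + ½ = 7631/2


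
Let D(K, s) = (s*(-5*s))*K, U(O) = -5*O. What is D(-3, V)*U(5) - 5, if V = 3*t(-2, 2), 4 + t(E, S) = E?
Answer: -121505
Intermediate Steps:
t(E, S) = -4 + E
V = -18 (V = 3*(-4 - 2) = 3*(-6) = -18)
D(K, s) = -5*K*s**2 (D(K, s) = (-5*s**2)*K = -5*K*s**2)
D(-3, V)*U(5) - 5 = (-5*(-3)*(-18)**2)*(-5*5) - 5 = -5*(-3)*324*(-25) - 5 = 4860*(-25) - 5 = -121500 - 5 = -121505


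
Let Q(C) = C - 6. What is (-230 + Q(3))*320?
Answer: -74560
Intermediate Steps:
Q(C) = -6 + C
(-230 + Q(3))*320 = (-230 + (-6 + 3))*320 = (-230 - 3)*320 = -233*320 = -74560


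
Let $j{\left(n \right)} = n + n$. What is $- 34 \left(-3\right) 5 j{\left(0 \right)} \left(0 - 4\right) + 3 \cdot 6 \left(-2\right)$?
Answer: $-36$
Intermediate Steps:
$j{\left(n \right)} = 2 n$
$- 34 \left(-3\right) 5 j{\left(0 \right)} \left(0 - 4\right) + 3 \cdot 6 \left(-2\right) = - 34 \left(-3\right) 5 \cdot 2 \cdot 0 \left(0 - 4\right) + 3 \cdot 6 \left(-2\right) = - 34 \left(- 15 \cdot 0 \left(-4\right)\right) + 18 \left(-2\right) = - 34 \left(\left(-15\right) 0\right) - 36 = \left(-34\right) 0 - 36 = 0 - 36 = -36$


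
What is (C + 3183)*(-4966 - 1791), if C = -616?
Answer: -17345219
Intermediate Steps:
(C + 3183)*(-4966 - 1791) = (-616 + 3183)*(-4966 - 1791) = 2567*(-6757) = -17345219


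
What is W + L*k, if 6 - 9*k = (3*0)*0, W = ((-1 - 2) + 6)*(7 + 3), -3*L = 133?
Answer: 4/9 ≈ 0.44444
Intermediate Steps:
L = -133/3 (L = -⅓*133 = -133/3 ≈ -44.333)
W = 30 (W = (-3 + 6)*10 = 3*10 = 30)
k = ⅔ (k = ⅔ - 3*0*0/9 = ⅔ - 0*0 = ⅔ - ⅑*0 = ⅔ + 0 = ⅔ ≈ 0.66667)
W + L*k = 30 - 133/3*⅔ = 30 - 266/9 = 4/9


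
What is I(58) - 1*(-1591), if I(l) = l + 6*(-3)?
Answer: 1631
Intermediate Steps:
I(l) = -18 + l (I(l) = l - 18 = -18 + l)
I(58) - 1*(-1591) = (-18 + 58) - 1*(-1591) = 40 + 1591 = 1631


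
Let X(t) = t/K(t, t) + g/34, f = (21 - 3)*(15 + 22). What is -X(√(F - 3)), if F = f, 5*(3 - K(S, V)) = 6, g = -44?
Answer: 22/17 - 5*√663/9 ≈ -13.011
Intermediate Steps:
f = 666 (f = 18*37 = 666)
K(S, V) = 9/5 (K(S, V) = 3 - ⅕*6 = 3 - 6/5 = 9/5)
F = 666
X(t) = -22/17 + 5*t/9 (X(t) = t/(9/5) - 44/34 = t*(5/9) - 44*1/34 = 5*t/9 - 22/17 = -22/17 + 5*t/9)
-X(√(F - 3)) = -(-22/17 + 5*√(666 - 3)/9) = -(-22/17 + 5*√663/9) = 22/17 - 5*√663/9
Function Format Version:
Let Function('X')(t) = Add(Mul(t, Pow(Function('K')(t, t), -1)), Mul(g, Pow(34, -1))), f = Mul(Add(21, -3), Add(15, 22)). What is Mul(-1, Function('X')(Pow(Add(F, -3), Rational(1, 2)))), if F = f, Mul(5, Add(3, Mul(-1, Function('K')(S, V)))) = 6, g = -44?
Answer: Add(Rational(22, 17), Mul(Rational(-5, 9), Pow(663, Rational(1, 2)))) ≈ -13.011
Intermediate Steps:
f = 666 (f = Mul(18, 37) = 666)
Function('K')(S, V) = Rational(9, 5) (Function('K')(S, V) = Add(3, Mul(Rational(-1, 5), 6)) = Add(3, Rational(-6, 5)) = Rational(9, 5))
F = 666
Function('X')(t) = Add(Rational(-22, 17), Mul(Rational(5, 9), t)) (Function('X')(t) = Add(Mul(t, Pow(Rational(9, 5), -1)), Mul(-44, Pow(34, -1))) = Add(Mul(t, Rational(5, 9)), Mul(-44, Rational(1, 34))) = Add(Mul(Rational(5, 9), t), Rational(-22, 17)) = Add(Rational(-22, 17), Mul(Rational(5, 9), t)))
Mul(-1, Function('X')(Pow(Add(F, -3), Rational(1, 2)))) = Mul(-1, Add(Rational(-22, 17), Mul(Rational(5, 9), Pow(Add(666, -3), Rational(1, 2))))) = Mul(-1, Add(Rational(-22, 17), Mul(Rational(5, 9), Pow(663, Rational(1, 2))))) = Add(Rational(22, 17), Mul(Rational(-5, 9), Pow(663, Rational(1, 2))))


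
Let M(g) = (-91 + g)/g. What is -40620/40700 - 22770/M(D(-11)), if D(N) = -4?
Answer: -37108149/38665 ≈ -959.73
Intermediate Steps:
M(g) = (-91 + g)/g
-40620/40700 - 22770/M(D(-11)) = -40620/40700 - 22770*(-4/(-91 - 4)) = -40620*1/40700 - 22770/((-1/4*(-95))) = -2031/2035 - 22770/95/4 = -2031/2035 - 22770*4/95 = -2031/2035 - 18216/19 = -37108149/38665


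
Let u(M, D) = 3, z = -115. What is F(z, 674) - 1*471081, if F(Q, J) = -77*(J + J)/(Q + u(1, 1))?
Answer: -1880617/4 ≈ -4.7015e+5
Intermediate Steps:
F(Q, J) = -154*J/(3 + Q) (F(Q, J) = -77*(J + J)/(Q + 3) = -77*2*J/(3 + Q) = -154*J/(3 + Q))
F(z, 674) - 1*471081 = -154*674/(3 - 115) - 1*471081 = -154*674/(-112) - 471081 = -154*674*(-1/112) - 471081 = 3707/4 - 471081 = -1880617/4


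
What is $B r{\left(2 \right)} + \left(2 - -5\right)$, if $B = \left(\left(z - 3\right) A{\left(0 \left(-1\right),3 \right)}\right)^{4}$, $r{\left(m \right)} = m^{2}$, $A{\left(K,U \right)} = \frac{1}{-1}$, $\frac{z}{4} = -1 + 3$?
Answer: $2507$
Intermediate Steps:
$z = 8$ ($z = 4 \left(-1 + 3\right) = 4 \cdot 2 = 8$)
$A{\left(K,U \right)} = -1$
$B = 625$ ($B = \left(\left(8 - 3\right) \left(-1\right)\right)^{4} = \left(5 \left(-1\right)\right)^{4} = \left(-5\right)^{4} = 625$)
$B r{\left(2 \right)} + \left(2 - -5\right) = 625 \cdot 2^{2} + \left(2 - -5\right) = 625 \cdot 4 + \left(2 + 5\right) = 2500 + 7 = 2507$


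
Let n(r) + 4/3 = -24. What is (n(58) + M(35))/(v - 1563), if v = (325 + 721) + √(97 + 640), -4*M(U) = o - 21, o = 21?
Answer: 893/18174 + 19*√737/199914 ≈ 0.051716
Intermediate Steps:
n(r) = -76/3 (n(r) = -4/3 - 24 = -76/3)
M(U) = 0 (M(U) = -(21 - 21)/4 = -¼*0 = 0)
v = 1046 + √737 ≈ 1073.1
(n(58) + M(35))/(v - 1563) = (-76/3 + 0)/((1046 + √737) - 1563) = -76/(3*(-517 + √737))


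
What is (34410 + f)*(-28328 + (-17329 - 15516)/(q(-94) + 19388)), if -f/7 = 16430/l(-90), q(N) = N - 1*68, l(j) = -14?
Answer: -23216429724125/19226 ≈ -1.2076e+9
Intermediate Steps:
q(N) = -68 + N (q(N) = N - 68 = -68 + N)
f = 8215 (f = -115010/(-14) = -115010*(-1)/14 = -7*(-8215/7) = 8215)
(34410 + f)*(-28328 + (-17329 - 15516)/(q(-94) + 19388)) = (34410 + 8215)*(-28328 + (-17329 - 15516)/((-68 - 94) + 19388)) = 42625*(-28328 - 32845/(-162 + 19388)) = 42625*(-28328 - 32845/19226) = 42625*(-544666973/19226) = -23216429724125/19226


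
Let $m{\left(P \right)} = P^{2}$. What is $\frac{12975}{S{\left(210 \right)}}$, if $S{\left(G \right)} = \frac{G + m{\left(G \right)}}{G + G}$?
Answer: $\frac{25950}{211} \approx 122.99$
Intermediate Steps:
$S{\left(G \right)} = \frac{G + G^{2}}{2 G}$ ($S{\left(G \right)} = \frac{G + G^{2}}{G + G} = \frac{G + G^{2}}{2 G}$)
$\frac{12975}{S{\left(210 \right)}} = \frac{12975}{\frac{1}{2} + \frac{1}{2} \cdot 210} = \frac{12975}{\frac{1}{2} + 105} = \frac{12975}{\frac{211}{2}} = 12975 \cdot \frac{2}{211} = \frac{25950}{211}$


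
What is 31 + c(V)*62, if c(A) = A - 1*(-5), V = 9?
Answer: 899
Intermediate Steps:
c(A) = 5 + A (c(A) = A + 5 = 5 + A)
31 + c(V)*62 = 31 + (5 + 9)*62 = 31 + 14*62 = 31 + 868 = 899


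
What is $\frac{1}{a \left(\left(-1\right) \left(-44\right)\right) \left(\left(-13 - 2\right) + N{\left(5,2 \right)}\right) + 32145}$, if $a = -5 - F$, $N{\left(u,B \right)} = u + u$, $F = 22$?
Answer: $\frac{1}{38085} \approx 2.6257 \cdot 10^{-5}$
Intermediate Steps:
$N{\left(u,B \right)} = 2 u$
$a = -27$ ($a = -5 - 22 = -27$)
$\frac{1}{a \left(\left(-1\right) \left(-44\right)\right) \left(\left(-13 - 2\right) + N{\left(5,2 \right)}\right) + 32145} = \frac{1}{- 27 \left(\left(-1\right) \left(-44\right)\right) \left(\left(-13 - 2\right) + 2 \cdot 5\right) + 32145} = \frac{1}{\left(-27\right) 44 \left(-15 + 10\right) + 32145} = \frac{1}{\left(-1188\right) \left(-5\right) + 32145} = \frac{1}{5940 + 32145} = \frac{1}{38085}$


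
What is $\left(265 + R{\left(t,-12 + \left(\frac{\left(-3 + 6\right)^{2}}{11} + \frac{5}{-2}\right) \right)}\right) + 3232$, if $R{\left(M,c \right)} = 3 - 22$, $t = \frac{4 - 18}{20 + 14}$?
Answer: $3478$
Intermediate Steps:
$t = - \frac{7}{17}$ ($t = - \frac{14}{34} = \left(-14\right) \frac{1}{34} = - \frac{7}{17} \approx -0.41176$)
$R{\left(M,c \right)} = -19$ ($R{\left(M,c \right)} = 3 - 22 = -19$)
$\left(265 + R{\left(t,-12 + \left(\frac{\left(-3 + 6\right)^{2}}{11} + \frac{5}{-2}\right) \right)}\right) + 3232 = \left(265 - 19\right) + 3232 = 246 + 3232 = 3478$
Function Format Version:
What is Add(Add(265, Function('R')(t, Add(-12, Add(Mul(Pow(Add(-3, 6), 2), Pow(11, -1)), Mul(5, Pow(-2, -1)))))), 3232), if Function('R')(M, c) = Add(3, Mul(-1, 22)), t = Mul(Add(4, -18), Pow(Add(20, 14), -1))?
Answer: 3478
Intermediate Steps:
t = Rational(-7, 17) (t = Mul(-14, Pow(34, -1)) = Mul(-14, Rational(1, 34)) = Rational(-7, 17) ≈ -0.41176)
Function('R')(M, c) = -19 (Function('R')(M, c) = Add(3, -22) = -19)
Add(Add(265, Function('R')(t, Add(-12, Add(Mul(Pow(Add(-3, 6), 2), Pow(11, -1)), Mul(5, Pow(-2, -1)))))), 3232) = Add(Add(265, -19), 3232) = Add(246, 3232) = 3478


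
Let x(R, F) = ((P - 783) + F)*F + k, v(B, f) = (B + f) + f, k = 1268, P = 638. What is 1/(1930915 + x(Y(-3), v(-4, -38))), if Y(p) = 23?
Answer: 1/1950183 ≈ 5.1277e-7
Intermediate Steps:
v(B, f) = B + 2*f
x(R, F) = 1268 + F*(-145 + F) (x(R, F) = ((638 - 783) + F)*F + 1268 = (-145 + F)*F + 1268 = F*(-145 + F) + 1268 = 1268 + F*(-145 + F))
1/(1930915 + x(Y(-3), v(-4, -38))) = 1/(1930915 + (1268 + (-4 + 2*(-38))**2 - 145*(-4 + 2*(-38)))) = 1/(1930915 + (1268 + (-4 - 76)**2 - 145*(-4 - 76))) = 1/(1930915 + (1268 + (-80)**2 - 145*(-80))) = 1/(1930915 + (1268 + 6400 + 11600)) = 1/(1930915 + 19268) = 1/1950183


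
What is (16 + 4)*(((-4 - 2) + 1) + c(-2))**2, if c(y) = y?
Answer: 980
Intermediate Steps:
(16 + 4)*(((-4 - 2) + 1) + c(-2))**2 = (16 + 4)*(((-4 - 2) + 1) - 2)**2 = 20*((-6 + 1) - 2)**2 = 20*(-5 - 2)**2 = 20*(-7)**2 = 20*49 = 980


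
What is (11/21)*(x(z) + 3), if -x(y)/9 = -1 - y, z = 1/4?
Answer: 209/28 ≈ 7.4643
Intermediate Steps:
z = ¼ (z = 1*(¼) = ¼ ≈ 0.25000)
x(y) = 9 + 9*y (x(y) = -9*(-1 - y) = 9 + 9*y)
(11/21)*(x(z) + 3) = (11/21)*((9 + 9*(¼)) + 3) = (11*(1/21))*((9 + 9/4) + 3) = 11*(45/4 + 3)/21 = (11/21)*(57/4) = 209/28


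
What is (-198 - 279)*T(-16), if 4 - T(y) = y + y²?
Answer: 112572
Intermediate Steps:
T(y) = 4 - y - y² (T(y) = 4 - (y + y²) = 4 + (-y - y²) = 4 - y - y²)
(-198 - 279)*T(-16) = (-198 - 279)*(4 - 1*(-16) - 1*(-16)²) = -477*(4 + 16 - 1*256) = -477*(4 + 16 - 256) = -477*(-236) = 112572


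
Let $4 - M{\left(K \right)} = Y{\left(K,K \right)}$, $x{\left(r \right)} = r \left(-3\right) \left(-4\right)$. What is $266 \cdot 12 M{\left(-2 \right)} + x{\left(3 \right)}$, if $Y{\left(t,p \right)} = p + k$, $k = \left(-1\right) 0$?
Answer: $19188$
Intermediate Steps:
$k = 0$
$x{\left(r \right)} = 12 r$ ($x{\left(r \right)} = - 3 r \left(-4\right) = 12 r$)
$Y{\left(t,p \right)} = p$ ($Y{\left(t,p \right)} = p + 0 = p$)
$M{\left(K \right)} = 4 - K$
$266 \cdot 12 M{\left(-2 \right)} + x{\left(3 \right)} = 266 \cdot 12 \left(4 - -2\right) + 12 \cdot 3 = 266 \cdot 12 \left(4 + 2\right) + 36 = 266 \cdot 12 \cdot 6 + 36 = 266 \cdot 72 + 36 = 19152 + 36 = 19188$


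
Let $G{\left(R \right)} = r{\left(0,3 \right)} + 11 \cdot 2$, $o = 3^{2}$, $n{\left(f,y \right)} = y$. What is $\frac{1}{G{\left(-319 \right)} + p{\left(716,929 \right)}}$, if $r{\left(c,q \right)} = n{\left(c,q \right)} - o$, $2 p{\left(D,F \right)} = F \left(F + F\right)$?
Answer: $\frac{1}{863057} \approx 1.1587 \cdot 10^{-6}$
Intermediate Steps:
$p{\left(D,F \right)} = F^{2}$ ($p{\left(D,F \right)} = \frac{F \left(F + F\right)}{2} = \frac{F 2 F}{2} = \frac{2 F^{2}}{2} = F^{2}$)
$o = 9$
$r{\left(c,q \right)} = -9 + q$ ($r{\left(c,q \right)} = q - 9 = -9 + q$)
$G{\left(R \right)} = 16$ ($G{\left(R \right)} = \left(-9 + 3\right) + 11 \cdot 2 = -6 + 22 = 16$)
$\frac{1}{G{\left(-319 \right)} + p{\left(716,929 \right)}} = \frac{1}{16 + 929^{2}} = \frac{1}{16 + 863041} = \frac{1}{863057}$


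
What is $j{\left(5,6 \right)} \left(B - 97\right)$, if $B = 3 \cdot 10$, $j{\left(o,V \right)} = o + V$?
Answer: $-737$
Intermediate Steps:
$j{\left(o,V \right)} = V + o$
$B = 30$
$j{\left(5,6 \right)} \left(B - 97\right) = \left(6 + 5\right) \left(30 - 97\right) = 11 \left(-67\right) = -737$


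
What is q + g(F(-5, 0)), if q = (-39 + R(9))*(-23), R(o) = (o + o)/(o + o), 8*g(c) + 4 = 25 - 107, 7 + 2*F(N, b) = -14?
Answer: 3453/4 ≈ 863.25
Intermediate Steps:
F(N, b) = -21/2 (F(N, b) = -7/2 + (1/2)*(-14) = -7/2 - 7 = -21/2)
g(c) = -43/4 (g(c) = -1/2 + (25 - 107)/8 = -1/2 + (1/8)*(-82) = -1/2 - 41/4 = -43/4)
R(o) = 1 (R(o) = (2*o)/((2*o)) = (2*o)*(1/(2*o)) = 1)
q = 874 (q = (-39 + 1)*(-23) = -38*(-23) = 874)
q + g(F(-5, 0)) = 874 - 43/4 = 3453/4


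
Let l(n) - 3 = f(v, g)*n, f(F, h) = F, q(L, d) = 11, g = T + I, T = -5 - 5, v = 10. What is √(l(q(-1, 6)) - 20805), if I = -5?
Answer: 2*I*√5173 ≈ 143.85*I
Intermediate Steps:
T = -10
g = -15 (g = -10 - 5 = -15)
l(n) = 3 + 10*n
√(l(q(-1, 6)) - 20805) = √((3 + 10*11) - 20805) = √((3 + 110) - 20805) = √(113 - 20805) = √(-20692) = 2*I*√5173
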